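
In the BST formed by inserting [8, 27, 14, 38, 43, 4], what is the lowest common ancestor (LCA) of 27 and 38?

Tree insertion order: [8, 27, 14, 38, 43, 4]
Tree (level-order array): [8, 4, 27, None, None, 14, 38, None, None, None, 43]
In a BST, the LCA of p=27, q=38 is the first node v on the
root-to-leaf path with p <= v <= q (go left if both < v, right if both > v).
Walk from root:
  at 8: both 27 and 38 > 8, go right
  at 27: 27 <= 27 <= 38, this is the LCA
LCA = 27


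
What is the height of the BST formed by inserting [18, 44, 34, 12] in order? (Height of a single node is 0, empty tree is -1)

Insertion order: [18, 44, 34, 12]
Tree (level-order array): [18, 12, 44, None, None, 34]
Compute height bottom-up (empty subtree = -1):
  height(12) = 1 + max(-1, -1) = 0
  height(34) = 1 + max(-1, -1) = 0
  height(44) = 1 + max(0, -1) = 1
  height(18) = 1 + max(0, 1) = 2
Height = 2


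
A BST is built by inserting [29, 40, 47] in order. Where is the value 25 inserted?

Starting tree (level order): [29, None, 40, None, 47]
Insertion path: 29
Result: insert 25 as left child of 29
Final tree (level order): [29, 25, 40, None, None, None, 47]


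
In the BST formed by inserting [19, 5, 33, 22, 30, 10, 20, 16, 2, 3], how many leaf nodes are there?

Tree built from: [19, 5, 33, 22, 30, 10, 20, 16, 2, 3]
Tree (level-order array): [19, 5, 33, 2, 10, 22, None, None, 3, None, 16, 20, 30]
Rule: A leaf has 0 children.
Per-node child counts:
  node 19: 2 child(ren)
  node 5: 2 child(ren)
  node 2: 1 child(ren)
  node 3: 0 child(ren)
  node 10: 1 child(ren)
  node 16: 0 child(ren)
  node 33: 1 child(ren)
  node 22: 2 child(ren)
  node 20: 0 child(ren)
  node 30: 0 child(ren)
Matching nodes: [3, 16, 20, 30]
Count of leaf nodes: 4


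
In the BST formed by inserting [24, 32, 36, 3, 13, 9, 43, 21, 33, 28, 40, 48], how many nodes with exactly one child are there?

Tree built from: [24, 32, 36, 3, 13, 9, 43, 21, 33, 28, 40, 48]
Tree (level-order array): [24, 3, 32, None, 13, 28, 36, 9, 21, None, None, 33, 43, None, None, None, None, None, None, 40, 48]
Rule: These are nodes with exactly 1 non-null child.
Per-node child counts:
  node 24: 2 child(ren)
  node 3: 1 child(ren)
  node 13: 2 child(ren)
  node 9: 0 child(ren)
  node 21: 0 child(ren)
  node 32: 2 child(ren)
  node 28: 0 child(ren)
  node 36: 2 child(ren)
  node 33: 0 child(ren)
  node 43: 2 child(ren)
  node 40: 0 child(ren)
  node 48: 0 child(ren)
Matching nodes: [3]
Count of nodes with exactly one child: 1


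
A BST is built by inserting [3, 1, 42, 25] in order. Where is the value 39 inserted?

Starting tree (level order): [3, 1, 42, None, None, 25]
Insertion path: 3 -> 42 -> 25
Result: insert 39 as right child of 25
Final tree (level order): [3, 1, 42, None, None, 25, None, None, 39]


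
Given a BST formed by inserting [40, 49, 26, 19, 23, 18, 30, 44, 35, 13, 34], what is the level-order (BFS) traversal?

Tree insertion order: [40, 49, 26, 19, 23, 18, 30, 44, 35, 13, 34]
Tree (level-order array): [40, 26, 49, 19, 30, 44, None, 18, 23, None, 35, None, None, 13, None, None, None, 34]
BFS from the root, enqueuing left then right child of each popped node:
  queue [40] -> pop 40, enqueue [26, 49], visited so far: [40]
  queue [26, 49] -> pop 26, enqueue [19, 30], visited so far: [40, 26]
  queue [49, 19, 30] -> pop 49, enqueue [44], visited so far: [40, 26, 49]
  queue [19, 30, 44] -> pop 19, enqueue [18, 23], visited so far: [40, 26, 49, 19]
  queue [30, 44, 18, 23] -> pop 30, enqueue [35], visited so far: [40, 26, 49, 19, 30]
  queue [44, 18, 23, 35] -> pop 44, enqueue [none], visited so far: [40, 26, 49, 19, 30, 44]
  queue [18, 23, 35] -> pop 18, enqueue [13], visited so far: [40, 26, 49, 19, 30, 44, 18]
  queue [23, 35, 13] -> pop 23, enqueue [none], visited so far: [40, 26, 49, 19, 30, 44, 18, 23]
  queue [35, 13] -> pop 35, enqueue [34], visited so far: [40, 26, 49, 19, 30, 44, 18, 23, 35]
  queue [13, 34] -> pop 13, enqueue [none], visited so far: [40, 26, 49, 19, 30, 44, 18, 23, 35, 13]
  queue [34] -> pop 34, enqueue [none], visited so far: [40, 26, 49, 19, 30, 44, 18, 23, 35, 13, 34]
Result: [40, 26, 49, 19, 30, 44, 18, 23, 35, 13, 34]


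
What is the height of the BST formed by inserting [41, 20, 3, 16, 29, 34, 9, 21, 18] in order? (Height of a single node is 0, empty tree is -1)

Insertion order: [41, 20, 3, 16, 29, 34, 9, 21, 18]
Tree (level-order array): [41, 20, None, 3, 29, None, 16, 21, 34, 9, 18]
Compute height bottom-up (empty subtree = -1):
  height(9) = 1 + max(-1, -1) = 0
  height(18) = 1 + max(-1, -1) = 0
  height(16) = 1 + max(0, 0) = 1
  height(3) = 1 + max(-1, 1) = 2
  height(21) = 1 + max(-1, -1) = 0
  height(34) = 1 + max(-1, -1) = 0
  height(29) = 1 + max(0, 0) = 1
  height(20) = 1 + max(2, 1) = 3
  height(41) = 1 + max(3, -1) = 4
Height = 4


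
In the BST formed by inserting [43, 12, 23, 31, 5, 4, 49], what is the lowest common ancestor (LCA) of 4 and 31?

Tree insertion order: [43, 12, 23, 31, 5, 4, 49]
Tree (level-order array): [43, 12, 49, 5, 23, None, None, 4, None, None, 31]
In a BST, the LCA of p=4, q=31 is the first node v on the
root-to-leaf path with p <= v <= q (go left if both < v, right if both > v).
Walk from root:
  at 43: both 4 and 31 < 43, go left
  at 12: 4 <= 12 <= 31, this is the LCA
LCA = 12


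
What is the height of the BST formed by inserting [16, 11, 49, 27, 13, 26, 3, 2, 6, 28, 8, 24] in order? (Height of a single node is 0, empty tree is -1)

Insertion order: [16, 11, 49, 27, 13, 26, 3, 2, 6, 28, 8, 24]
Tree (level-order array): [16, 11, 49, 3, 13, 27, None, 2, 6, None, None, 26, 28, None, None, None, 8, 24]
Compute height bottom-up (empty subtree = -1):
  height(2) = 1 + max(-1, -1) = 0
  height(8) = 1 + max(-1, -1) = 0
  height(6) = 1 + max(-1, 0) = 1
  height(3) = 1 + max(0, 1) = 2
  height(13) = 1 + max(-1, -1) = 0
  height(11) = 1 + max(2, 0) = 3
  height(24) = 1 + max(-1, -1) = 0
  height(26) = 1 + max(0, -1) = 1
  height(28) = 1 + max(-1, -1) = 0
  height(27) = 1 + max(1, 0) = 2
  height(49) = 1 + max(2, -1) = 3
  height(16) = 1 + max(3, 3) = 4
Height = 4


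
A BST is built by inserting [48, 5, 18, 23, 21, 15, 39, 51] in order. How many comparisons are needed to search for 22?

Search path for 22: 48 -> 5 -> 18 -> 23 -> 21
Found: False
Comparisons: 5


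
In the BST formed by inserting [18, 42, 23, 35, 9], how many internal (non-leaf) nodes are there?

Tree built from: [18, 42, 23, 35, 9]
Tree (level-order array): [18, 9, 42, None, None, 23, None, None, 35]
Rule: An internal node has at least one child.
Per-node child counts:
  node 18: 2 child(ren)
  node 9: 0 child(ren)
  node 42: 1 child(ren)
  node 23: 1 child(ren)
  node 35: 0 child(ren)
Matching nodes: [18, 42, 23]
Count of internal (non-leaf) nodes: 3


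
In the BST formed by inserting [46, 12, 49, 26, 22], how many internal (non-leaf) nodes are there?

Tree built from: [46, 12, 49, 26, 22]
Tree (level-order array): [46, 12, 49, None, 26, None, None, 22]
Rule: An internal node has at least one child.
Per-node child counts:
  node 46: 2 child(ren)
  node 12: 1 child(ren)
  node 26: 1 child(ren)
  node 22: 0 child(ren)
  node 49: 0 child(ren)
Matching nodes: [46, 12, 26]
Count of internal (non-leaf) nodes: 3


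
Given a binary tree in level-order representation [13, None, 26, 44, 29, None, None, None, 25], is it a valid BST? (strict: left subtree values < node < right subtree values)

Level-order array: [13, None, 26, 44, 29, None, None, None, 25]
Validate using subtree bounds (lo, hi): at each node, require lo < value < hi,
then recurse left with hi=value and right with lo=value.
Preorder trace (stopping at first violation):
  at node 13 with bounds (-inf, +inf): OK
  at node 26 with bounds (13, +inf): OK
  at node 44 with bounds (13, 26): VIOLATION
Node 44 violates its bound: not (13 < 44 < 26).
Result: Not a valid BST


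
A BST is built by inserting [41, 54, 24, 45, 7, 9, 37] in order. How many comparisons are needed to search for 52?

Search path for 52: 41 -> 54 -> 45
Found: False
Comparisons: 3


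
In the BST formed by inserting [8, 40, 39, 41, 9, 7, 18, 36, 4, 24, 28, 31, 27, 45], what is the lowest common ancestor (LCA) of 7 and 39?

Tree insertion order: [8, 40, 39, 41, 9, 7, 18, 36, 4, 24, 28, 31, 27, 45]
Tree (level-order array): [8, 7, 40, 4, None, 39, 41, None, None, 9, None, None, 45, None, 18, None, None, None, 36, 24, None, None, 28, 27, 31]
In a BST, the LCA of p=7, q=39 is the first node v on the
root-to-leaf path with p <= v <= q (go left if both < v, right if both > v).
Walk from root:
  at 8: 7 <= 8 <= 39, this is the LCA
LCA = 8


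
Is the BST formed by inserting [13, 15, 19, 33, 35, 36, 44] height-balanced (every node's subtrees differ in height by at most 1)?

Tree (level-order array): [13, None, 15, None, 19, None, 33, None, 35, None, 36, None, 44]
Definition: a tree is height-balanced if, at every node, |h(left) - h(right)| <= 1 (empty subtree has height -1).
Bottom-up per-node check:
  node 44: h_left=-1, h_right=-1, diff=0 [OK], height=0
  node 36: h_left=-1, h_right=0, diff=1 [OK], height=1
  node 35: h_left=-1, h_right=1, diff=2 [FAIL (|-1-1|=2 > 1)], height=2
  node 33: h_left=-1, h_right=2, diff=3 [FAIL (|-1-2|=3 > 1)], height=3
  node 19: h_left=-1, h_right=3, diff=4 [FAIL (|-1-3|=4 > 1)], height=4
  node 15: h_left=-1, h_right=4, diff=5 [FAIL (|-1-4|=5 > 1)], height=5
  node 13: h_left=-1, h_right=5, diff=6 [FAIL (|-1-5|=6 > 1)], height=6
Node 35 violates the condition: |-1 - 1| = 2 > 1.
Result: Not balanced


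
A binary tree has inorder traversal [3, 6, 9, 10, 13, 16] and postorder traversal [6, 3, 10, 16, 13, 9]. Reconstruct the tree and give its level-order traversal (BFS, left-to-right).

Inorder:   [3, 6, 9, 10, 13, 16]
Postorder: [6, 3, 10, 16, 13, 9]
Algorithm: postorder visits root last, so walk postorder right-to-left;
each value is the root of the current inorder slice — split it at that
value, recurse on the right subtree first, then the left.
Recursive splits:
  root=9; inorder splits into left=[3, 6], right=[10, 13, 16]
  root=13; inorder splits into left=[10], right=[16]
  root=16; inorder splits into left=[], right=[]
  root=10; inorder splits into left=[], right=[]
  root=3; inorder splits into left=[], right=[6]
  root=6; inorder splits into left=[], right=[]
Reconstructed level-order: [9, 3, 13, 6, 10, 16]


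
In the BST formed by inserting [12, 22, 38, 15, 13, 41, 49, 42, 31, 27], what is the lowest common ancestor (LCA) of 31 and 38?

Tree insertion order: [12, 22, 38, 15, 13, 41, 49, 42, 31, 27]
Tree (level-order array): [12, None, 22, 15, 38, 13, None, 31, 41, None, None, 27, None, None, 49, None, None, 42]
In a BST, the LCA of p=31, q=38 is the first node v on the
root-to-leaf path with p <= v <= q (go left if both < v, right if both > v).
Walk from root:
  at 12: both 31 and 38 > 12, go right
  at 22: both 31 and 38 > 22, go right
  at 38: 31 <= 38 <= 38, this is the LCA
LCA = 38


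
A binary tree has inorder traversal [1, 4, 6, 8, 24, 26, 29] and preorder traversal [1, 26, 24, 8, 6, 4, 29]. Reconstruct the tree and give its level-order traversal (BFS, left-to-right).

Inorder:  [1, 4, 6, 8, 24, 26, 29]
Preorder: [1, 26, 24, 8, 6, 4, 29]
Algorithm: preorder visits root first, so consume preorder in order;
for each root, split the current inorder slice at that value into
left-subtree inorder and right-subtree inorder, then recurse.
Recursive splits:
  root=1; inorder splits into left=[], right=[4, 6, 8, 24, 26, 29]
  root=26; inorder splits into left=[4, 6, 8, 24], right=[29]
  root=24; inorder splits into left=[4, 6, 8], right=[]
  root=8; inorder splits into left=[4, 6], right=[]
  root=6; inorder splits into left=[4], right=[]
  root=4; inorder splits into left=[], right=[]
  root=29; inorder splits into left=[], right=[]
Reconstructed level-order: [1, 26, 24, 29, 8, 6, 4]


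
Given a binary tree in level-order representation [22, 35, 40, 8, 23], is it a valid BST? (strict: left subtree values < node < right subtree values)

Level-order array: [22, 35, 40, 8, 23]
Validate using subtree bounds (lo, hi): at each node, require lo < value < hi,
then recurse left with hi=value and right with lo=value.
Preorder trace (stopping at first violation):
  at node 22 with bounds (-inf, +inf): OK
  at node 35 with bounds (-inf, 22): VIOLATION
Node 35 violates its bound: not (-inf < 35 < 22).
Result: Not a valid BST


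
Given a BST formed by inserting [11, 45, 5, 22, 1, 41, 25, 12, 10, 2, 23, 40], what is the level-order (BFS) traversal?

Tree insertion order: [11, 45, 5, 22, 1, 41, 25, 12, 10, 2, 23, 40]
Tree (level-order array): [11, 5, 45, 1, 10, 22, None, None, 2, None, None, 12, 41, None, None, None, None, 25, None, 23, 40]
BFS from the root, enqueuing left then right child of each popped node:
  queue [11] -> pop 11, enqueue [5, 45], visited so far: [11]
  queue [5, 45] -> pop 5, enqueue [1, 10], visited so far: [11, 5]
  queue [45, 1, 10] -> pop 45, enqueue [22], visited so far: [11, 5, 45]
  queue [1, 10, 22] -> pop 1, enqueue [2], visited so far: [11, 5, 45, 1]
  queue [10, 22, 2] -> pop 10, enqueue [none], visited so far: [11, 5, 45, 1, 10]
  queue [22, 2] -> pop 22, enqueue [12, 41], visited so far: [11, 5, 45, 1, 10, 22]
  queue [2, 12, 41] -> pop 2, enqueue [none], visited so far: [11, 5, 45, 1, 10, 22, 2]
  queue [12, 41] -> pop 12, enqueue [none], visited so far: [11, 5, 45, 1, 10, 22, 2, 12]
  queue [41] -> pop 41, enqueue [25], visited so far: [11, 5, 45, 1, 10, 22, 2, 12, 41]
  queue [25] -> pop 25, enqueue [23, 40], visited so far: [11, 5, 45, 1, 10, 22, 2, 12, 41, 25]
  queue [23, 40] -> pop 23, enqueue [none], visited so far: [11, 5, 45, 1, 10, 22, 2, 12, 41, 25, 23]
  queue [40] -> pop 40, enqueue [none], visited so far: [11, 5, 45, 1, 10, 22, 2, 12, 41, 25, 23, 40]
Result: [11, 5, 45, 1, 10, 22, 2, 12, 41, 25, 23, 40]


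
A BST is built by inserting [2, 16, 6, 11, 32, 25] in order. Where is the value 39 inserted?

Starting tree (level order): [2, None, 16, 6, 32, None, 11, 25]
Insertion path: 2 -> 16 -> 32
Result: insert 39 as right child of 32
Final tree (level order): [2, None, 16, 6, 32, None, 11, 25, 39]


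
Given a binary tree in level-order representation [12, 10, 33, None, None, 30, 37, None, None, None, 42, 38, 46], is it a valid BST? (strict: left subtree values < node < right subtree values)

Level-order array: [12, 10, 33, None, None, 30, 37, None, None, None, 42, 38, 46]
Validate using subtree bounds (lo, hi): at each node, require lo < value < hi,
then recurse left with hi=value and right with lo=value.
Preorder trace (stopping at first violation):
  at node 12 with bounds (-inf, +inf): OK
  at node 10 with bounds (-inf, 12): OK
  at node 33 with bounds (12, +inf): OK
  at node 30 with bounds (12, 33): OK
  at node 37 with bounds (33, +inf): OK
  at node 42 with bounds (37, +inf): OK
  at node 38 with bounds (37, 42): OK
  at node 46 with bounds (42, +inf): OK
No violation found at any node.
Result: Valid BST


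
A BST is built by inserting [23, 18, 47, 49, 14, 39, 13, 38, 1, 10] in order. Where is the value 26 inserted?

Starting tree (level order): [23, 18, 47, 14, None, 39, 49, 13, None, 38, None, None, None, 1, None, None, None, None, 10]
Insertion path: 23 -> 47 -> 39 -> 38
Result: insert 26 as left child of 38
Final tree (level order): [23, 18, 47, 14, None, 39, 49, 13, None, 38, None, None, None, 1, None, 26, None, None, 10]


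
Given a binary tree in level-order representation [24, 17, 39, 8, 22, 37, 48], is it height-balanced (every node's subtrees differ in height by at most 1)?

Tree (level-order array): [24, 17, 39, 8, 22, 37, 48]
Definition: a tree is height-balanced if, at every node, |h(left) - h(right)| <= 1 (empty subtree has height -1).
Bottom-up per-node check:
  node 8: h_left=-1, h_right=-1, diff=0 [OK], height=0
  node 22: h_left=-1, h_right=-1, diff=0 [OK], height=0
  node 17: h_left=0, h_right=0, diff=0 [OK], height=1
  node 37: h_left=-1, h_right=-1, diff=0 [OK], height=0
  node 48: h_left=-1, h_right=-1, diff=0 [OK], height=0
  node 39: h_left=0, h_right=0, diff=0 [OK], height=1
  node 24: h_left=1, h_right=1, diff=0 [OK], height=2
All nodes satisfy the balance condition.
Result: Balanced


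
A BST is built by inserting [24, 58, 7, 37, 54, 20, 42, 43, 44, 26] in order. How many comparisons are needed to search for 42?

Search path for 42: 24 -> 58 -> 37 -> 54 -> 42
Found: True
Comparisons: 5


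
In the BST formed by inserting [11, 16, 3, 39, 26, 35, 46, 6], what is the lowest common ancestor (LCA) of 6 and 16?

Tree insertion order: [11, 16, 3, 39, 26, 35, 46, 6]
Tree (level-order array): [11, 3, 16, None, 6, None, 39, None, None, 26, 46, None, 35]
In a BST, the LCA of p=6, q=16 is the first node v on the
root-to-leaf path with p <= v <= q (go left if both < v, right if both > v).
Walk from root:
  at 11: 6 <= 11 <= 16, this is the LCA
LCA = 11


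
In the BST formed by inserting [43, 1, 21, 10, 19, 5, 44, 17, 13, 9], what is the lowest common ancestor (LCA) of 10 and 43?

Tree insertion order: [43, 1, 21, 10, 19, 5, 44, 17, 13, 9]
Tree (level-order array): [43, 1, 44, None, 21, None, None, 10, None, 5, 19, None, 9, 17, None, None, None, 13]
In a BST, the LCA of p=10, q=43 is the first node v on the
root-to-leaf path with p <= v <= q (go left if both < v, right if both > v).
Walk from root:
  at 43: 10 <= 43 <= 43, this is the LCA
LCA = 43


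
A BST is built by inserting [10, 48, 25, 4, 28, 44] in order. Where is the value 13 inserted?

Starting tree (level order): [10, 4, 48, None, None, 25, None, None, 28, None, 44]
Insertion path: 10 -> 48 -> 25
Result: insert 13 as left child of 25
Final tree (level order): [10, 4, 48, None, None, 25, None, 13, 28, None, None, None, 44]


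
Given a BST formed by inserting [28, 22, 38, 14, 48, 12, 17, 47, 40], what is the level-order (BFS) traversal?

Tree insertion order: [28, 22, 38, 14, 48, 12, 17, 47, 40]
Tree (level-order array): [28, 22, 38, 14, None, None, 48, 12, 17, 47, None, None, None, None, None, 40]
BFS from the root, enqueuing left then right child of each popped node:
  queue [28] -> pop 28, enqueue [22, 38], visited so far: [28]
  queue [22, 38] -> pop 22, enqueue [14], visited so far: [28, 22]
  queue [38, 14] -> pop 38, enqueue [48], visited so far: [28, 22, 38]
  queue [14, 48] -> pop 14, enqueue [12, 17], visited so far: [28, 22, 38, 14]
  queue [48, 12, 17] -> pop 48, enqueue [47], visited so far: [28, 22, 38, 14, 48]
  queue [12, 17, 47] -> pop 12, enqueue [none], visited so far: [28, 22, 38, 14, 48, 12]
  queue [17, 47] -> pop 17, enqueue [none], visited so far: [28, 22, 38, 14, 48, 12, 17]
  queue [47] -> pop 47, enqueue [40], visited so far: [28, 22, 38, 14, 48, 12, 17, 47]
  queue [40] -> pop 40, enqueue [none], visited so far: [28, 22, 38, 14, 48, 12, 17, 47, 40]
Result: [28, 22, 38, 14, 48, 12, 17, 47, 40]


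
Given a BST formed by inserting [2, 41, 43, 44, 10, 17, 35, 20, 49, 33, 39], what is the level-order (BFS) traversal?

Tree insertion order: [2, 41, 43, 44, 10, 17, 35, 20, 49, 33, 39]
Tree (level-order array): [2, None, 41, 10, 43, None, 17, None, 44, None, 35, None, 49, 20, 39, None, None, None, 33]
BFS from the root, enqueuing left then right child of each popped node:
  queue [2] -> pop 2, enqueue [41], visited so far: [2]
  queue [41] -> pop 41, enqueue [10, 43], visited so far: [2, 41]
  queue [10, 43] -> pop 10, enqueue [17], visited so far: [2, 41, 10]
  queue [43, 17] -> pop 43, enqueue [44], visited so far: [2, 41, 10, 43]
  queue [17, 44] -> pop 17, enqueue [35], visited so far: [2, 41, 10, 43, 17]
  queue [44, 35] -> pop 44, enqueue [49], visited so far: [2, 41, 10, 43, 17, 44]
  queue [35, 49] -> pop 35, enqueue [20, 39], visited so far: [2, 41, 10, 43, 17, 44, 35]
  queue [49, 20, 39] -> pop 49, enqueue [none], visited so far: [2, 41, 10, 43, 17, 44, 35, 49]
  queue [20, 39] -> pop 20, enqueue [33], visited so far: [2, 41, 10, 43, 17, 44, 35, 49, 20]
  queue [39, 33] -> pop 39, enqueue [none], visited so far: [2, 41, 10, 43, 17, 44, 35, 49, 20, 39]
  queue [33] -> pop 33, enqueue [none], visited so far: [2, 41, 10, 43, 17, 44, 35, 49, 20, 39, 33]
Result: [2, 41, 10, 43, 17, 44, 35, 49, 20, 39, 33]


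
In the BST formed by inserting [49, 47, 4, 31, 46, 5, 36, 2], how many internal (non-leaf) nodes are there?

Tree built from: [49, 47, 4, 31, 46, 5, 36, 2]
Tree (level-order array): [49, 47, None, 4, None, 2, 31, None, None, 5, 46, None, None, 36]
Rule: An internal node has at least one child.
Per-node child counts:
  node 49: 1 child(ren)
  node 47: 1 child(ren)
  node 4: 2 child(ren)
  node 2: 0 child(ren)
  node 31: 2 child(ren)
  node 5: 0 child(ren)
  node 46: 1 child(ren)
  node 36: 0 child(ren)
Matching nodes: [49, 47, 4, 31, 46]
Count of internal (non-leaf) nodes: 5


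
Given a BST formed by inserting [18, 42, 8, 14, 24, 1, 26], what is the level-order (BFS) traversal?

Tree insertion order: [18, 42, 8, 14, 24, 1, 26]
Tree (level-order array): [18, 8, 42, 1, 14, 24, None, None, None, None, None, None, 26]
BFS from the root, enqueuing left then right child of each popped node:
  queue [18] -> pop 18, enqueue [8, 42], visited so far: [18]
  queue [8, 42] -> pop 8, enqueue [1, 14], visited so far: [18, 8]
  queue [42, 1, 14] -> pop 42, enqueue [24], visited so far: [18, 8, 42]
  queue [1, 14, 24] -> pop 1, enqueue [none], visited so far: [18, 8, 42, 1]
  queue [14, 24] -> pop 14, enqueue [none], visited so far: [18, 8, 42, 1, 14]
  queue [24] -> pop 24, enqueue [26], visited so far: [18, 8, 42, 1, 14, 24]
  queue [26] -> pop 26, enqueue [none], visited so far: [18, 8, 42, 1, 14, 24, 26]
Result: [18, 8, 42, 1, 14, 24, 26]


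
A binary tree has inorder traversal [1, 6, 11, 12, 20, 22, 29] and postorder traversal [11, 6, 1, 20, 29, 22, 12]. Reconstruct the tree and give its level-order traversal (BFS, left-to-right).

Inorder:   [1, 6, 11, 12, 20, 22, 29]
Postorder: [11, 6, 1, 20, 29, 22, 12]
Algorithm: postorder visits root last, so walk postorder right-to-left;
each value is the root of the current inorder slice — split it at that
value, recurse on the right subtree first, then the left.
Recursive splits:
  root=12; inorder splits into left=[1, 6, 11], right=[20, 22, 29]
  root=22; inorder splits into left=[20], right=[29]
  root=29; inorder splits into left=[], right=[]
  root=20; inorder splits into left=[], right=[]
  root=1; inorder splits into left=[], right=[6, 11]
  root=6; inorder splits into left=[], right=[11]
  root=11; inorder splits into left=[], right=[]
Reconstructed level-order: [12, 1, 22, 6, 20, 29, 11]


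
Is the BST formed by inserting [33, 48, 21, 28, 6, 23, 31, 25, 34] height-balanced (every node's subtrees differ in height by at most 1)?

Tree (level-order array): [33, 21, 48, 6, 28, 34, None, None, None, 23, 31, None, None, None, 25]
Definition: a tree is height-balanced if, at every node, |h(left) - h(right)| <= 1 (empty subtree has height -1).
Bottom-up per-node check:
  node 6: h_left=-1, h_right=-1, diff=0 [OK], height=0
  node 25: h_left=-1, h_right=-1, diff=0 [OK], height=0
  node 23: h_left=-1, h_right=0, diff=1 [OK], height=1
  node 31: h_left=-1, h_right=-1, diff=0 [OK], height=0
  node 28: h_left=1, h_right=0, diff=1 [OK], height=2
  node 21: h_left=0, h_right=2, diff=2 [FAIL (|0-2|=2 > 1)], height=3
  node 34: h_left=-1, h_right=-1, diff=0 [OK], height=0
  node 48: h_left=0, h_right=-1, diff=1 [OK], height=1
  node 33: h_left=3, h_right=1, diff=2 [FAIL (|3-1|=2 > 1)], height=4
Node 21 violates the condition: |0 - 2| = 2 > 1.
Result: Not balanced


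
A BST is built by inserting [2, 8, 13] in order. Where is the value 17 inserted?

Starting tree (level order): [2, None, 8, None, 13]
Insertion path: 2 -> 8 -> 13
Result: insert 17 as right child of 13
Final tree (level order): [2, None, 8, None, 13, None, 17]


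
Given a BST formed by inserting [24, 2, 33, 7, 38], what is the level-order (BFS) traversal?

Tree insertion order: [24, 2, 33, 7, 38]
Tree (level-order array): [24, 2, 33, None, 7, None, 38]
BFS from the root, enqueuing left then right child of each popped node:
  queue [24] -> pop 24, enqueue [2, 33], visited so far: [24]
  queue [2, 33] -> pop 2, enqueue [7], visited so far: [24, 2]
  queue [33, 7] -> pop 33, enqueue [38], visited so far: [24, 2, 33]
  queue [7, 38] -> pop 7, enqueue [none], visited so far: [24, 2, 33, 7]
  queue [38] -> pop 38, enqueue [none], visited so far: [24, 2, 33, 7, 38]
Result: [24, 2, 33, 7, 38]


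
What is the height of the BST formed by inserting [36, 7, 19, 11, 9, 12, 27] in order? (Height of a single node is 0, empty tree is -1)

Insertion order: [36, 7, 19, 11, 9, 12, 27]
Tree (level-order array): [36, 7, None, None, 19, 11, 27, 9, 12]
Compute height bottom-up (empty subtree = -1):
  height(9) = 1 + max(-1, -1) = 0
  height(12) = 1 + max(-1, -1) = 0
  height(11) = 1 + max(0, 0) = 1
  height(27) = 1 + max(-1, -1) = 0
  height(19) = 1 + max(1, 0) = 2
  height(7) = 1 + max(-1, 2) = 3
  height(36) = 1 + max(3, -1) = 4
Height = 4


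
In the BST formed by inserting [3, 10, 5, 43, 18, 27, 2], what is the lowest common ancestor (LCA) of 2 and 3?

Tree insertion order: [3, 10, 5, 43, 18, 27, 2]
Tree (level-order array): [3, 2, 10, None, None, 5, 43, None, None, 18, None, None, 27]
In a BST, the LCA of p=2, q=3 is the first node v on the
root-to-leaf path with p <= v <= q (go left if both < v, right if both > v).
Walk from root:
  at 3: 2 <= 3 <= 3, this is the LCA
LCA = 3


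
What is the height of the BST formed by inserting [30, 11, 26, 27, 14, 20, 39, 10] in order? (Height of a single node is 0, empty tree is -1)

Insertion order: [30, 11, 26, 27, 14, 20, 39, 10]
Tree (level-order array): [30, 11, 39, 10, 26, None, None, None, None, 14, 27, None, 20]
Compute height bottom-up (empty subtree = -1):
  height(10) = 1 + max(-1, -1) = 0
  height(20) = 1 + max(-1, -1) = 0
  height(14) = 1 + max(-1, 0) = 1
  height(27) = 1 + max(-1, -1) = 0
  height(26) = 1 + max(1, 0) = 2
  height(11) = 1 + max(0, 2) = 3
  height(39) = 1 + max(-1, -1) = 0
  height(30) = 1 + max(3, 0) = 4
Height = 4


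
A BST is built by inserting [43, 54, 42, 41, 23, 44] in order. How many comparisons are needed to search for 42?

Search path for 42: 43 -> 42
Found: True
Comparisons: 2


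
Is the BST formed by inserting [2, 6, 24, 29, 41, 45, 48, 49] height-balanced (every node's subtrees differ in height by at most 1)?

Tree (level-order array): [2, None, 6, None, 24, None, 29, None, 41, None, 45, None, 48, None, 49]
Definition: a tree is height-balanced if, at every node, |h(left) - h(right)| <= 1 (empty subtree has height -1).
Bottom-up per-node check:
  node 49: h_left=-1, h_right=-1, diff=0 [OK], height=0
  node 48: h_left=-1, h_right=0, diff=1 [OK], height=1
  node 45: h_left=-1, h_right=1, diff=2 [FAIL (|-1-1|=2 > 1)], height=2
  node 41: h_left=-1, h_right=2, diff=3 [FAIL (|-1-2|=3 > 1)], height=3
  node 29: h_left=-1, h_right=3, diff=4 [FAIL (|-1-3|=4 > 1)], height=4
  node 24: h_left=-1, h_right=4, diff=5 [FAIL (|-1-4|=5 > 1)], height=5
  node 6: h_left=-1, h_right=5, diff=6 [FAIL (|-1-5|=6 > 1)], height=6
  node 2: h_left=-1, h_right=6, diff=7 [FAIL (|-1-6|=7 > 1)], height=7
Node 45 violates the condition: |-1 - 1| = 2 > 1.
Result: Not balanced


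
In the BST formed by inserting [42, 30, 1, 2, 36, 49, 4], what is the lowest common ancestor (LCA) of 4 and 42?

Tree insertion order: [42, 30, 1, 2, 36, 49, 4]
Tree (level-order array): [42, 30, 49, 1, 36, None, None, None, 2, None, None, None, 4]
In a BST, the LCA of p=4, q=42 is the first node v on the
root-to-leaf path with p <= v <= q (go left if both < v, right if both > v).
Walk from root:
  at 42: 4 <= 42 <= 42, this is the LCA
LCA = 42


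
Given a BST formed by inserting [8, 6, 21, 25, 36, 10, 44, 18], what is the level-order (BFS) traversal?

Tree insertion order: [8, 6, 21, 25, 36, 10, 44, 18]
Tree (level-order array): [8, 6, 21, None, None, 10, 25, None, 18, None, 36, None, None, None, 44]
BFS from the root, enqueuing left then right child of each popped node:
  queue [8] -> pop 8, enqueue [6, 21], visited so far: [8]
  queue [6, 21] -> pop 6, enqueue [none], visited so far: [8, 6]
  queue [21] -> pop 21, enqueue [10, 25], visited so far: [8, 6, 21]
  queue [10, 25] -> pop 10, enqueue [18], visited so far: [8, 6, 21, 10]
  queue [25, 18] -> pop 25, enqueue [36], visited so far: [8, 6, 21, 10, 25]
  queue [18, 36] -> pop 18, enqueue [none], visited so far: [8, 6, 21, 10, 25, 18]
  queue [36] -> pop 36, enqueue [44], visited so far: [8, 6, 21, 10, 25, 18, 36]
  queue [44] -> pop 44, enqueue [none], visited so far: [8, 6, 21, 10, 25, 18, 36, 44]
Result: [8, 6, 21, 10, 25, 18, 36, 44]


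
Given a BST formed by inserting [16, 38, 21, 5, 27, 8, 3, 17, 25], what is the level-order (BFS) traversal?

Tree insertion order: [16, 38, 21, 5, 27, 8, 3, 17, 25]
Tree (level-order array): [16, 5, 38, 3, 8, 21, None, None, None, None, None, 17, 27, None, None, 25]
BFS from the root, enqueuing left then right child of each popped node:
  queue [16] -> pop 16, enqueue [5, 38], visited so far: [16]
  queue [5, 38] -> pop 5, enqueue [3, 8], visited so far: [16, 5]
  queue [38, 3, 8] -> pop 38, enqueue [21], visited so far: [16, 5, 38]
  queue [3, 8, 21] -> pop 3, enqueue [none], visited so far: [16, 5, 38, 3]
  queue [8, 21] -> pop 8, enqueue [none], visited so far: [16, 5, 38, 3, 8]
  queue [21] -> pop 21, enqueue [17, 27], visited so far: [16, 5, 38, 3, 8, 21]
  queue [17, 27] -> pop 17, enqueue [none], visited so far: [16, 5, 38, 3, 8, 21, 17]
  queue [27] -> pop 27, enqueue [25], visited so far: [16, 5, 38, 3, 8, 21, 17, 27]
  queue [25] -> pop 25, enqueue [none], visited so far: [16, 5, 38, 3, 8, 21, 17, 27, 25]
Result: [16, 5, 38, 3, 8, 21, 17, 27, 25]


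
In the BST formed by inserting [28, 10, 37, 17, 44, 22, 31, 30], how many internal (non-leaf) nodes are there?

Tree built from: [28, 10, 37, 17, 44, 22, 31, 30]
Tree (level-order array): [28, 10, 37, None, 17, 31, 44, None, 22, 30]
Rule: An internal node has at least one child.
Per-node child counts:
  node 28: 2 child(ren)
  node 10: 1 child(ren)
  node 17: 1 child(ren)
  node 22: 0 child(ren)
  node 37: 2 child(ren)
  node 31: 1 child(ren)
  node 30: 0 child(ren)
  node 44: 0 child(ren)
Matching nodes: [28, 10, 17, 37, 31]
Count of internal (non-leaf) nodes: 5


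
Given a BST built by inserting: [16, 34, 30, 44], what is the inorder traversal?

Tree insertion order: [16, 34, 30, 44]
Tree (level-order array): [16, None, 34, 30, 44]
Inorder traversal: [16, 30, 34, 44]


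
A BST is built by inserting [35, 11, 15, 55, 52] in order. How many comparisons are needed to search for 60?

Search path for 60: 35 -> 55
Found: False
Comparisons: 2


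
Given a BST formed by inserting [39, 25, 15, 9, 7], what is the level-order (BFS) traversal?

Tree insertion order: [39, 25, 15, 9, 7]
Tree (level-order array): [39, 25, None, 15, None, 9, None, 7]
BFS from the root, enqueuing left then right child of each popped node:
  queue [39] -> pop 39, enqueue [25], visited so far: [39]
  queue [25] -> pop 25, enqueue [15], visited so far: [39, 25]
  queue [15] -> pop 15, enqueue [9], visited so far: [39, 25, 15]
  queue [9] -> pop 9, enqueue [7], visited so far: [39, 25, 15, 9]
  queue [7] -> pop 7, enqueue [none], visited so far: [39, 25, 15, 9, 7]
Result: [39, 25, 15, 9, 7]


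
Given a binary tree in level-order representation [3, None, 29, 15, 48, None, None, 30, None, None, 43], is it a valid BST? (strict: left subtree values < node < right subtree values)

Level-order array: [3, None, 29, 15, 48, None, None, 30, None, None, 43]
Validate using subtree bounds (lo, hi): at each node, require lo < value < hi,
then recurse left with hi=value and right with lo=value.
Preorder trace (stopping at first violation):
  at node 3 with bounds (-inf, +inf): OK
  at node 29 with bounds (3, +inf): OK
  at node 15 with bounds (3, 29): OK
  at node 48 with bounds (29, +inf): OK
  at node 30 with bounds (29, 48): OK
  at node 43 with bounds (30, 48): OK
No violation found at any node.
Result: Valid BST


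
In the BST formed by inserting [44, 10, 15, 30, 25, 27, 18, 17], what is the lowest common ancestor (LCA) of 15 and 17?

Tree insertion order: [44, 10, 15, 30, 25, 27, 18, 17]
Tree (level-order array): [44, 10, None, None, 15, None, 30, 25, None, 18, 27, 17]
In a BST, the LCA of p=15, q=17 is the first node v on the
root-to-leaf path with p <= v <= q (go left if both < v, right if both > v).
Walk from root:
  at 44: both 15 and 17 < 44, go left
  at 10: both 15 and 17 > 10, go right
  at 15: 15 <= 15 <= 17, this is the LCA
LCA = 15


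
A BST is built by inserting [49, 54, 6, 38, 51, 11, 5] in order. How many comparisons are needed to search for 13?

Search path for 13: 49 -> 6 -> 38 -> 11
Found: False
Comparisons: 4


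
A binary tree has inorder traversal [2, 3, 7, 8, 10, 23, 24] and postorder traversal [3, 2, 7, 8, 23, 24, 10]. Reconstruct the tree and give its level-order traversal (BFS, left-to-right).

Inorder:   [2, 3, 7, 8, 10, 23, 24]
Postorder: [3, 2, 7, 8, 23, 24, 10]
Algorithm: postorder visits root last, so walk postorder right-to-left;
each value is the root of the current inorder slice — split it at that
value, recurse on the right subtree first, then the left.
Recursive splits:
  root=10; inorder splits into left=[2, 3, 7, 8], right=[23, 24]
  root=24; inorder splits into left=[23], right=[]
  root=23; inorder splits into left=[], right=[]
  root=8; inorder splits into left=[2, 3, 7], right=[]
  root=7; inorder splits into left=[2, 3], right=[]
  root=2; inorder splits into left=[], right=[3]
  root=3; inorder splits into left=[], right=[]
Reconstructed level-order: [10, 8, 24, 7, 23, 2, 3]


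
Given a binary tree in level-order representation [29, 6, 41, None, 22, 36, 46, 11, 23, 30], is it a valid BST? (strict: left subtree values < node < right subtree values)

Level-order array: [29, 6, 41, None, 22, 36, 46, 11, 23, 30]
Validate using subtree bounds (lo, hi): at each node, require lo < value < hi,
then recurse left with hi=value and right with lo=value.
Preorder trace (stopping at first violation):
  at node 29 with bounds (-inf, +inf): OK
  at node 6 with bounds (-inf, 29): OK
  at node 22 with bounds (6, 29): OK
  at node 11 with bounds (6, 22): OK
  at node 23 with bounds (22, 29): OK
  at node 41 with bounds (29, +inf): OK
  at node 36 with bounds (29, 41): OK
  at node 30 with bounds (29, 36): OK
  at node 46 with bounds (41, +inf): OK
No violation found at any node.
Result: Valid BST


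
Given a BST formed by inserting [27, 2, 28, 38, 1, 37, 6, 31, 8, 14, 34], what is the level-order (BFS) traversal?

Tree insertion order: [27, 2, 28, 38, 1, 37, 6, 31, 8, 14, 34]
Tree (level-order array): [27, 2, 28, 1, 6, None, 38, None, None, None, 8, 37, None, None, 14, 31, None, None, None, None, 34]
BFS from the root, enqueuing left then right child of each popped node:
  queue [27] -> pop 27, enqueue [2, 28], visited so far: [27]
  queue [2, 28] -> pop 2, enqueue [1, 6], visited so far: [27, 2]
  queue [28, 1, 6] -> pop 28, enqueue [38], visited so far: [27, 2, 28]
  queue [1, 6, 38] -> pop 1, enqueue [none], visited so far: [27, 2, 28, 1]
  queue [6, 38] -> pop 6, enqueue [8], visited so far: [27, 2, 28, 1, 6]
  queue [38, 8] -> pop 38, enqueue [37], visited so far: [27, 2, 28, 1, 6, 38]
  queue [8, 37] -> pop 8, enqueue [14], visited so far: [27, 2, 28, 1, 6, 38, 8]
  queue [37, 14] -> pop 37, enqueue [31], visited so far: [27, 2, 28, 1, 6, 38, 8, 37]
  queue [14, 31] -> pop 14, enqueue [none], visited so far: [27, 2, 28, 1, 6, 38, 8, 37, 14]
  queue [31] -> pop 31, enqueue [34], visited so far: [27, 2, 28, 1, 6, 38, 8, 37, 14, 31]
  queue [34] -> pop 34, enqueue [none], visited so far: [27, 2, 28, 1, 6, 38, 8, 37, 14, 31, 34]
Result: [27, 2, 28, 1, 6, 38, 8, 37, 14, 31, 34]


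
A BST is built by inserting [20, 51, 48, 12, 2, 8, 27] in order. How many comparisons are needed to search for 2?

Search path for 2: 20 -> 12 -> 2
Found: True
Comparisons: 3


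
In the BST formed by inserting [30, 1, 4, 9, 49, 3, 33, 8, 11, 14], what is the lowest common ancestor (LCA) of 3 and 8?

Tree insertion order: [30, 1, 4, 9, 49, 3, 33, 8, 11, 14]
Tree (level-order array): [30, 1, 49, None, 4, 33, None, 3, 9, None, None, None, None, 8, 11, None, None, None, 14]
In a BST, the LCA of p=3, q=8 is the first node v on the
root-to-leaf path with p <= v <= q (go left if both < v, right if both > v).
Walk from root:
  at 30: both 3 and 8 < 30, go left
  at 1: both 3 and 8 > 1, go right
  at 4: 3 <= 4 <= 8, this is the LCA
LCA = 4


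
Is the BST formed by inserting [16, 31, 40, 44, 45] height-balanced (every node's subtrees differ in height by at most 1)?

Tree (level-order array): [16, None, 31, None, 40, None, 44, None, 45]
Definition: a tree is height-balanced if, at every node, |h(left) - h(right)| <= 1 (empty subtree has height -1).
Bottom-up per-node check:
  node 45: h_left=-1, h_right=-1, diff=0 [OK], height=0
  node 44: h_left=-1, h_right=0, diff=1 [OK], height=1
  node 40: h_left=-1, h_right=1, diff=2 [FAIL (|-1-1|=2 > 1)], height=2
  node 31: h_left=-1, h_right=2, diff=3 [FAIL (|-1-2|=3 > 1)], height=3
  node 16: h_left=-1, h_right=3, diff=4 [FAIL (|-1-3|=4 > 1)], height=4
Node 40 violates the condition: |-1 - 1| = 2 > 1.
Result: Not balanced


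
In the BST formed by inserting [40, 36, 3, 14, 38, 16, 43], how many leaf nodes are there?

Tree built from: [40, 36, 3, 14, 38, 16, 43]
Tree (level-order array): [40, 36, 43, 3, 38, None, None, None, 14, None, None, None, 16]
Rule: A leaf has 0 children.
Per-node child counts:
  node 40: 2 child(ren)
  node 36: 2 child(ren)
  node 3: 1 child(ren)
  node 14: 1 child(ren)
  node 16: 0 child(ren)
  node 38: 0 child(ren)
  node 43: 0 child(ren)
Matching nodes: [16, 38, 43]
Count of leaf nodes: 3


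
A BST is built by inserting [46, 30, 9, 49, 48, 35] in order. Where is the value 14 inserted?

Starting tree (level order): [46, 30, 49, 9, 35, 48]
Insertion path: 46 -> 30 -> 9
Result: insert 14 as right child of 9
Final tree (level order): [46, 30, 49, 9, 35, 48, None, None, 14]


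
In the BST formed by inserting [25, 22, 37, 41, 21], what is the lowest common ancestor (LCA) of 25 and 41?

Tree insertion order: [25, 22, 37, 41, 21]
Tree (level-order array): [25, 22, 37, 21, None, None, 41]
In a BST, the LCA of p=25, q=41 is the first node v on the
root-to-leaf path with p <= v <= q (go left if both < v, right if both > v).
Walk from root:
  at 25: 25 <= 25 <= 41, this is the LCA
LCA = 25


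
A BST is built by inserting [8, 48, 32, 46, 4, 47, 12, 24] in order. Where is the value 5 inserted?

Starting tree (level order): [8, 4, 48, None, None, 32, None, 12, 46, None, 24, None, 47]
Insertion path: 8 -> 4
Result: insert 5 as right child of 4
Final tree (level order): [8, 4, 48, None, 5, 32, None, None, None, 12, 46, None, 24, None, 47]


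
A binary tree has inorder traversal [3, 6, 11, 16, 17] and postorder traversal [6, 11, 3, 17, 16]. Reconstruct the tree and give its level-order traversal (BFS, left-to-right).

Inorder:   [3, 6, 11, 16, 17]
Postorder: [6, 11, 3, 17, 16]
Algorithm: postorder visits root last, so walk postorder right-to-left;
each value is the root of the current inorder slice — split it at that
value, recurse on the right subtree first, then the left.
Recursive splits:
  root=16; inorder splits into left=[3, 6, 11], right=[17]
  root=17; inorder splits into left=[], right=[]
  root=3; inorder splits into left=[], right=[6, 11]
  root=11; inorder splits into left=[6], right=[]
  root=6; inorder splits into left=[], right=[]
Reconstructed level-order: [16, 3, 17, 11, 6]


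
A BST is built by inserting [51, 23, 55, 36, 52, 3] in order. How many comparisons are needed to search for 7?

Search path for 7: 51 -> 23 -> 3
Found: False
Comparisons: 3


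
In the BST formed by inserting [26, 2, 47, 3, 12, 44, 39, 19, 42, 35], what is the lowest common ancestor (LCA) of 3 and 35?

Tree insertion order: [26, 2, 47, 3, 12, 44, 39, 19, 42, 35]
Tree (level-order array): [26, 2, 47, None, 3, 44, None, None, 12, 39, None, None, 19, 35, 42]
In a BST, the LCA of p=3, q=35 is the first node v on the
root-to-leaf path with p <= v <= q (go left if both < v, right if both > v).
Walk from root:
  at 26: 3 <= 26 <= 35, this is the LCA
LCA = 26
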